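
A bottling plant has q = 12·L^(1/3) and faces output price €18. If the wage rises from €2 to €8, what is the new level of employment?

From P·MP_L = w with MP_L = 4·L^(-2/3), the labor demand is L(w) = (72/w)^(3/2).
At w = 2: L = 216. At w = 8: L = 27.

L* = 27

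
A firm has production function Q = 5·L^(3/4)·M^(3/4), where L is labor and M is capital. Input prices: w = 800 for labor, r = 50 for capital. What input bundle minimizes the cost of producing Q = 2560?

Cost minimization requires the marginal rate of technical substitution to equal the input-price ratio: MP_L/MP_M = w/r.
Here MP_L/MP_M = (3/4)·(M/L)/(3/4) = (M/L). Setting this equal to 800/50 = 16 gives M = 16L.
Substituting into Q = 2560: 5·L^(3/4)·(16L)^(3/4) = 2560.
Solving, L = 16 and M = 256.

L* = 16, M* = 256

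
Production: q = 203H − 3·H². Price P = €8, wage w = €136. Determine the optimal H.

H* = 31

The marginal product of H is MP_H = 203 − 6H.
A price-taking firm hires until the value of the marginal product equals the wage: P·MP_H = w, so 8·(203 − 6H) = 136.
Then 203 − 6H = 17, giving H = 31.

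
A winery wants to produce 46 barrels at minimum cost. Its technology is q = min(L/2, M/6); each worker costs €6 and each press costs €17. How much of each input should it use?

L* = 92, M* = 276

With a fixed-proportions technology, the cost-minimizing bundle uses no slack in either input: L/2 = M/6 = q.
So L = 2·46 = 92 and M = 6·46 = 276.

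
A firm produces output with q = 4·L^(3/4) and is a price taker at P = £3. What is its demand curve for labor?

MP_L = (3/4)·4·L^(-1/4) = 3·L^(-1/4).
Setting P·MP_L = w: 9·L^(-1/4) = w.
Solving for L: L^(-1/4) = w/9, so L = (9/w)^(4).

L(w) = 6561/w^(4)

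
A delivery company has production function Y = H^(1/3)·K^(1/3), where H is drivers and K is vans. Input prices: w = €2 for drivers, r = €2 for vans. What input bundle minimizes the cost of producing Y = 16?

Cost minimization requires the marginal rate of technical substitution to equal the input-price ratio: MP_H/MP_K = w/r.
Here MP_H/MP_K = (1/3)·(K/H)/(1/3) = (K/H). Setting this equal to 2/2 = 1 gives K = H.
Substituting into Y = 16: H^(1/3)·(H)^(1/3) = 16.
Solving, H = 64 and K = 64.

H* = 64, K* = 64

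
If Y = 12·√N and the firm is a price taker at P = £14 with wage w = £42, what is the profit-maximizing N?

MP_N = (1/2)·12·N^(-1/2) = 6·N^(-1/2).
Profit maximization for a price taker requires P·MP_N = w: 14·6·N^(-1/2) = 42.
So N^(-1/2) = 0.5, which gives N = 4.

N* = 4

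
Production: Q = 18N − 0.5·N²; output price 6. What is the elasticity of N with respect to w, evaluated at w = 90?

From P·MP_N = w with MP_N = 18 − N, labor demand is N(w) = 18 − w/6.
dN/dw = −1/(6) = -1/6.
At w = 90, N = 3, so ε = (dN/dw)·(w/N) = (-1/6)·(90/3) = -5.

ε = -5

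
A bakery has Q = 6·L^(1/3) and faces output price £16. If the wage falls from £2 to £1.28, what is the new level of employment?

From P·MP_L = w with MP_L = 2·L^(-2/3), the labor demand is L(w) = (32/w)^(3/2).
At w = 2: L = 64. At w = 1.28: L = 125.

L* = 125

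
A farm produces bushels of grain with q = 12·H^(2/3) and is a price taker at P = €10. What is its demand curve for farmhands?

MP_H = (2/3)·12·H^(-1/3) = 8·H^(-1/3).
Setting P·MP_H = w: 80·H^(-1/3) = w.
Solving for H: H^(-1/3) = w/80, so H = (80/w)^(3).

H(w) = 512000/w³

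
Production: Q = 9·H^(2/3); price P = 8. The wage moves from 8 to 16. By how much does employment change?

ΔH = -189

From P·MP_H = w with MP_H = 6·H^(-1/3), the labor demand is H(w) = (48/w)^(3).
At w = 8: H = 216. At w = 16: H = 27.
ΔH = 27 − 216 = -189.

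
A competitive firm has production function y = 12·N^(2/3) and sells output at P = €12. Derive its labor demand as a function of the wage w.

MP_N = (2/3)·12·N^(-1/3) = 8·N^(-1/3).
Setting P·MP_N = w: 96·N^(-1/3) = w.
Solving for N: N^(-1/3) = w/96, so N = (96/w)^(3).

N(w) = 884736/w³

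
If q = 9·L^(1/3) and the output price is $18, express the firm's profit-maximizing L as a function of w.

MP_L = (1/3)·9·L^(-2/3) = 3·L^(-2/3).
Setting P·MP_L = w: 54·L^(-2/3) = w.
Solving for L: L^(-2/3) = w/54, so L = (54/w)^(3/2).

L(w) = (54/w)^(3/2)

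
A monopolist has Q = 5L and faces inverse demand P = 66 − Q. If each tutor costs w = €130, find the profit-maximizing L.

L* = 4

Marginal revenue from the inverse demand is MR = 66 − 2Q.
The marginal product is MP_L = 5.
A monopolist hires until marginal revenue product equals the wage: MR·MP_L = w.
(66 − 10L)·5 = 130, so L = 4.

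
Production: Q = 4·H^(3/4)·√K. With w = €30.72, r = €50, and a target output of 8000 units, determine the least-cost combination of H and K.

Cost minimization requires the marginal rate of technical substitution to equal the input-price ratio: MP_H/MP_K = w/r.
Here MP_H/MP_K = (3/4)·(K/H)/(1/2) = 1.5·(K/H). Setting this equal to 30.72/50 = 0.6144 gives K = 0.4096H.
Substituting into Q = 8000: 4·H^(3/4)·(0.4096H)^(1/2) = 8000.
Solving, H = 625 and K = 256.

H* = 625, K* = 256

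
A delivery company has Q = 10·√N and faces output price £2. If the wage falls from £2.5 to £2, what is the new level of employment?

From P·MP_N = w with MP_N = 5·N^(-1/2), the labor demand is N(w) = (10/w)^(2).
At w = 2.5: N = 16. At w = 2: N = 25.

N* = 25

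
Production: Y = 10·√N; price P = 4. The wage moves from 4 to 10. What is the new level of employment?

From P·MP_N = w with MP_N = 5·N^(-1/2), the labor demand is N(w) = (20/w)^(2).
At w = 4: N = 25. At w = 10: N = 4.

N* = 4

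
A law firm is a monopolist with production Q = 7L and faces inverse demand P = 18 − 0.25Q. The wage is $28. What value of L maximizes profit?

L* = 4

Marginal revenue from the inverse demand is MR = 18 − 0.5Q.
The marginal product is MP_L = 7.
A monopolist hires until marginal revenue product equals the wage: MR·MP_L = w.
(18 − 3.5L)·7 = 28, so L = 4.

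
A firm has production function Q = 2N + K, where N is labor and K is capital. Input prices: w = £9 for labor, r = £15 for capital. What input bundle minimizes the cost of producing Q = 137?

N* = 68.5, K* = 0

The inputs are perfect substitutes, so the firm uses whichever has the lower cost per unit of output.
Cost per unit of output via N is 4.5; via K it is 15. N is cheaper.
Producing Q = 137 with N alone: N = 68.5, K = 0.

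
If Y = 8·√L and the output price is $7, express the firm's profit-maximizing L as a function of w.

MP_L = (1/2)·8·L^(-1/2) = 4·L^(-1/2).
Setting P·MP_L = w: 28·L^(-1/2) = w.
Solving for L: L^(-1/2) = w/28, so L = (28/w)^(2).

L(w) = 784/w²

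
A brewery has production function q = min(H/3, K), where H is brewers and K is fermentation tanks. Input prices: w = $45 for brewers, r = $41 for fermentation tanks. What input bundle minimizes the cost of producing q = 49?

With a fixed-proportions technology, the cost-minimizing bundle uses no slack in either input: H/3 = K = q.
So H = 3·49 = 147 and K = 49.

H* = 147, K* = 49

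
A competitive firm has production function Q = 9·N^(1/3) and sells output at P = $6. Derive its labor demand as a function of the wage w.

N(w) = (18/w)^(3/2)

MP_N = (1/3)·9·N^(-2/3) = 3·N^(-2/3).
Setting P·MP_N = w: 18·N^(-2/3) = w.
Solving for N: N^(-2/3) = w/18, so N = (18/w)^(3/2).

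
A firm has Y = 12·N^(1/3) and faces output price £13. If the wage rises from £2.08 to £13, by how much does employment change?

ΔN = -117

From P·MP_N = w with MP_N = 4·N^(-2/3), the labor demand is N(w) = (52/w)^(3/2).
At w = 2.08: N = 125. At w = 13: N = 8.
ΔN = 8 − 125 = -117.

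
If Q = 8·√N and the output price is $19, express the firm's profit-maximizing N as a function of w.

MP_N = (1/2)·8·N^(-1/2) = 4·N^(-1/2).
Setting P·MP_N = w: 76·N^(-1/2) = w.
Solving for N: N^(-1/2) = w/76, so N = (76/w)^(2).

N(w) = 5776/w²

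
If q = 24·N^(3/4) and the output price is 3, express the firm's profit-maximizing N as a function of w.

MP_N = (3/4)·24·N^(-1/4) = 18·N^(-1/4).
Setting P·MP_N = w: 54·N^(-1/4) = w.
Solving for N: N^(-1/4) = w/54, so N = (54/w)^(4).

N(w) = 8503056/w^(4)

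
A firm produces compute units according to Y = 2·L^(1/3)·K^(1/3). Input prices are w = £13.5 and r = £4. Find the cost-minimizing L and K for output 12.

L* = 8, K* = 27

Cost minimization requires the marginal rate of technical substitution to equal the input-price ratio: MP_L/MP_K = w/r.
Here MP_L/MP_K = (1/3)·(K/L)/(1/3) = (K/L). Setting this equal to 13.5/4 = 3.375 gives K = 3.375L.
Substituting into Y = 12: 2·L^(1/3)·(3.375L)^(1/3) = 12.
Solving, L = 8 and K = 27.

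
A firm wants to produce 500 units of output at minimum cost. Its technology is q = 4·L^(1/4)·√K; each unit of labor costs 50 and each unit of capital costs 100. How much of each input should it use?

Cost minimization requires the marginal rate of technical substitution to equal the input-price ratio: MP_L/MP_K = w/r.
Here MP_L/MP_K = (1/4)·(K/L)/(1/2) = 0.5·(K/L). Setting this equal to 50/100 = 0.5 gives K = L.
Substituting into q = 500: 4·L^(1/4)·(L)^(1/2) = 500.
Solving, L = 625 and K = 625.

L* = 625, K* = 625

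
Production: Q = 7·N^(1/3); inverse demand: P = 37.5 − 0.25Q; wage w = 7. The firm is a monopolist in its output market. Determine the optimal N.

Marginal revenue from the inverse demand is MR = 37.5 − 0.5Q.
The marginal product is MP_N = (7/3)·N^(-2/3).
A monopolist hires until marginal revenue product equals the wage: MR·MP_N = w.
At N, Q = 7·N^(1/3). Substituting and solving: (37.5 − 3.5·N^(1/3))·(7/3)·N^(-2/3) = 7 gives N = 27.

N* = 27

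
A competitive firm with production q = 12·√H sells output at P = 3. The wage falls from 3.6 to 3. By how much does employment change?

From P·MP_H = w with MP_H = 6·H^(-1/2), the labor demand is H(w) = (18/w)^(2).
At w = 3.6: H = 25. At w = 3: H = 36.
ΔH = 36 − 25 = 11.

ΔH = 11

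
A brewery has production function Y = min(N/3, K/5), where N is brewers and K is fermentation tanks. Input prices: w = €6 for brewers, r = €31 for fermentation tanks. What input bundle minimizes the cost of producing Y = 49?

With a fixed-proportions technology, the cost-minimizing bundle uses no slack in either input: N/3 = K/5 = Y.
So N = 3·49 = 147 and K = 5·49 = 245.

N* = 147, K* = 245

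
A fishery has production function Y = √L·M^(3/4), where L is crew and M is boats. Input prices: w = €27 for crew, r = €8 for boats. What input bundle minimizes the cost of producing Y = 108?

L* = 16, M* = 81

Cost minimization requires the marginal rate of technical substitution to equal the input-price ratio: MP_L/MP_M = w/r.
Here MP_L/MP_M = (1/2)·(M/L)/(3/4) = (2/3)·(M/L). Setting this equal to 27/8 = 3.375 gives M = 5.0625L.
Substituting into Y = 108: L^(1/2)·(5.0625L)^(3/4) = 108.
Solving, L = 16 and M = 81.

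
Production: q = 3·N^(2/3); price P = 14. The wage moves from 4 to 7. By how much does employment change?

From P·MP_N = w with MP_N = 2·N^(-1/3), the labor demand is N(w) = (28/w)^(3).
At w = 4: N = 343. At w = 7: N = 64.
ΔN = 64 − 343 = -279.

ΔN = -279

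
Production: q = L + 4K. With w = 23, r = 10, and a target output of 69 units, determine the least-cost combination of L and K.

The inputs are perfect substitutes, so the firm uses whichever has the lower cost per unit of output.
Cost per unit of output via L is 23; via K it is 2.5. K is cheaper.
Producing q = 69 with K alone: L = 0, K = 17.25.

L* = 0, K* = 17.25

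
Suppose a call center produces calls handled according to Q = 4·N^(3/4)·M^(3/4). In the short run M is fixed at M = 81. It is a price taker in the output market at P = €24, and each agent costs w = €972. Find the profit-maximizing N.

N* = 16

With M = 81, MP_N = (3/4)·4·N^(-1/4)·81^(3/4) = 81·N^(-1/4).
Profit maximization for a price taker requires P·MP_N = w: 24·81·N^(-1/4) = 972.
So N^(-1/4) = 0.5, which gives N = 16.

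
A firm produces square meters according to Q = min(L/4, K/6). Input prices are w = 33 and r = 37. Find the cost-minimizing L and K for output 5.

L* = 20, K* = 30

With a fixed-proportions technology, the cost-minimizing bundle uses no slack in either input: L/4 = K/6 = Q.
So L = 4·5 = 20 and K = 6·5 = 30.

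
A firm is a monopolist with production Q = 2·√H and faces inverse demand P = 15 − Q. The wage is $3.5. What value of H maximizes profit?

Marginal revenue from the inverse demand is MR = 15 − 2Q.
The marginal product is MP_H = H^(-1/2).
A monopolist hires until marginal revenue product equals the wage: MR·MP_H = w.
At H, Q = 2·√H. Substituting and solving: (15 − 4·√H)·H^(-1/2) = 3.5 gives H = 4.

H* = 4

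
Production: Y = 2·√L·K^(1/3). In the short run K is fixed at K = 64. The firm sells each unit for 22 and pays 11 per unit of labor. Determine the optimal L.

With K = 64, MP_L = (1/2)·2·L^(-1/2)·64^(1/3) = 4·L^(-1/2).
Profit maximization for a price taker requires P·MP_L = w: 22·4·L^(-1/2) = 11.
So L^(-1/2) = 0.125, which gives L = 64.

L* = 64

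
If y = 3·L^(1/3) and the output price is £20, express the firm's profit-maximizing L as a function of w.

MP_L = (1/3)·3·L^(-2/3) = L^(-2/3).
Setting P·MP_L = w: 20·L^(-2/3) = w.
Solving for L: L^(-2/3) = w/20, so L = (20/w)^(3/2).

L(w) = (20/w)^(3/2)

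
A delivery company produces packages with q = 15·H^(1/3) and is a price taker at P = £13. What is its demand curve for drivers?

H(w) = (65/w)^(3/2)

MP_H = (1/3)·15·H^(-2/3) = 5·H^(-2/3).
Setting P·MP_H = w: 65·H^(-2/3) = w.
Solving for H: H^(-2/3) = w/65, so H = (65/w)^(3/2).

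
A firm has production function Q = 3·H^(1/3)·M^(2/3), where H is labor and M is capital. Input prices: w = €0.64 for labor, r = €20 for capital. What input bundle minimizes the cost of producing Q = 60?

H* = 125, M* = 8

Cost minimization requires the marginal rate of technical substitution to equal the input-price ratio: MP_H/MP_M = w/r.
Here MP_H/MP_M = (1/3)·(M/H)/(2/3) = 0.5·(M/H). Setting this equal to 0.64/20 = 0.032 gives M = 0.064H.
Substituting into Q = 60: 3·H^(1/3)·(0.064H)^(2/3) = 60.
Solving, H = 125 and M = 8.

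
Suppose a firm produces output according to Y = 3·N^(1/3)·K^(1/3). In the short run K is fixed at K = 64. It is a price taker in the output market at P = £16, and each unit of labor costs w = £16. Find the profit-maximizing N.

N* = 8

With K = 64, MP_N = (1/3)·3·N^(-2/3)·64^(1/3) = 4·N^(-2/3).
Profit maximization for a price taker requires P·MP_N = w: 16·4·N^(-2/3) = 16.
So N^(-2/3) = 0.25, which gives N = 8.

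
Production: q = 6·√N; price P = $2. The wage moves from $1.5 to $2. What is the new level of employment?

From P·MP_N = w with MP_N = 3·N^(-1/2), the labor demand is N(w) = (6/w)^(2).
At w = 1.5: N = 16. At w = 2: N = 9.

N* = 9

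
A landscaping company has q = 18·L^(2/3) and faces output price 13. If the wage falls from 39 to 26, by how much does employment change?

From P·MP_L = w with MP_L = 12·L^(-1/3), the labor demand is L(w) = (156/w)^(3).
At w = 39: L = 64. At w = 26: L = 216.
ΔL = 216 − 64 = 152.

ΔL = 152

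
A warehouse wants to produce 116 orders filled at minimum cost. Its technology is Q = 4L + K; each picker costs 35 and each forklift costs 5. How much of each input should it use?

The inputs are perfect substitutes, so the firm uses whichever has the lower cost per unit of output.
Cost per unit of output via L is 8.75; via K it is 5. K is cheaper.
Producing Q = 116 with K alone: L = 0, K = 116.

L* = 0, K* = 116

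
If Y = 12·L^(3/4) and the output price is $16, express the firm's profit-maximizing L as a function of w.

MP_L = (3/4)·12·L^(-1/4) = 9·L^(-1/4).
Setting P·MP_L = w: 144·L^(-1/4) = w.
Solving for L: L^(-1/4) = w/144, so L = (144/w)^(4).

L(w) = (144/w)^(4)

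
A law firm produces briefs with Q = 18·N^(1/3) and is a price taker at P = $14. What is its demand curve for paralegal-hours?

N(w) = (84/w)^(3/2)

MP_N = (1/3)·18·N^(-2/3) = 6·N^(-2/3).
Setting P·MP_N = w: 84·N^(-2/3) = w.
Solving for N: N^(-2/3) = w/84, so N = (84/w)^(3/2).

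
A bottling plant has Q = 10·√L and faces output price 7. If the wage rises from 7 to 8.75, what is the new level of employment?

L* = 16

From P·MP_L = w with MP_L = 5·L^(-1/2), the labor demand is L(w) = (35/w)^(2).
At w = 7: L = 25. At w = 8.75: L = 16.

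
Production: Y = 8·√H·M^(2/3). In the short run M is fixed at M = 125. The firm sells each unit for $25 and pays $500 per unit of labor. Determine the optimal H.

H* = 25

With M = 125, MP_H = (1/2)·8·H^(-1/2)·125^(2/3) = 100·H^(-1/2).
Profit maximization for a price taker requires P·MP_H = w: 25·100·H^(-1/2) = 500.
So H^(-1/2) = 0.2, which gives H = 25.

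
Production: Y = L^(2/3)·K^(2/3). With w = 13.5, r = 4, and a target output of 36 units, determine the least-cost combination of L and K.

Cost minimization requires the marginal rate of technical substitution to equal the input-price ratio: MP_L/MP_K = w/r.
Here MP_L/MP_K = (2/3)·(K/L)/(2/3) = (K/L). Setting this equal to 13.5/4 = 3.375 gives K = 3.375L.
Substituting into Y = 36: L^(2/3)·(3.375L)^(2/3) = 36.
Solving, L = 8 and K = 27.

L* = 8, K* = 27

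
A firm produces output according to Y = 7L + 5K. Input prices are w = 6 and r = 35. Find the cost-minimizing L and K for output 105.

The inputs are perfect substitutes, so the firm uses whichever has the lower cost per unit of output.
Cost per unit of output via L is w/7 = 6/7; via K it is r/5 = 7. L is cheaper.
Producing Y = 105 with L alone: L = 15, K = 0.

L* = 15, K* = 0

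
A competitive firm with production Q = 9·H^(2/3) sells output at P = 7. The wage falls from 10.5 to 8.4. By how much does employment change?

ΔH = 61

From P·MP_H = w with MP_H = 6·H^(-1/3), the labor demand is H(w) = (42/w)^(3).
At w = 10.5: H = 64. At w = 8.4: H = 125.
ΔH = 125 − 64 = 61.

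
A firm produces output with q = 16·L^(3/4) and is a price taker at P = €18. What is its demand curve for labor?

MP_L = (3/4)·16·L^(-1/4) = 12·L^(-1/4).
Setting P·MP_L = w: 216·L^(-1/4) = w.
Solving for L: L^(-1/4) = w/216, so L = (216/w)^(4).

L(w) = (216/w)^(4)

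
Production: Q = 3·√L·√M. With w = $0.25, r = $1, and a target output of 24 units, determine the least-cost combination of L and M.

Cost minimization requires the marginal rate of technical substitution to equal the input-price ratio: MP_L/MP_M = w/r.
Here MP_L/MP_M = (1/2)·(M/L)/(1/2) = (M/L). Setting this equal to 0.25/1 = 0.25 gives M = 0.25L.
Substituting into Q = 24: 3·L^(1/2)·(0.25L)^(1/2) = 24.
Solving, L = 16 and M = 4.

L* = 16, M* = 4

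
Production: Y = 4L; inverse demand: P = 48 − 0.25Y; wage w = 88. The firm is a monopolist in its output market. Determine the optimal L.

L* = 13

Marginal revenue from the inverse demand is MR = 48 − 0.5Y.
The marginal product is MP_L = 4.
A monopolist hires until marginal revenue product equals the wage: MR·MP_L = w.
(48 − 2L)·4 = 88, so L = 13.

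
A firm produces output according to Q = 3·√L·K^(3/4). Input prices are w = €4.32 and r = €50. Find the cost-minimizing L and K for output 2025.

Cost minimization requires the marginal rate of technical substitution to equal the input-price ratio: MP_L/MP_K = w/r.
Here MP_L/MP_K = (1/2)·(K/L)/(3/4) = (2/3)·(K/L). Setting this equal to 4.32/50 = 0.0864 gives K = 0.1296L.
Substituting into Q = 2025: 3·L^(1/2)·(0.1296L)^(3/4) = 2025.
Solving, L = 625 and K = 81.

L* = 625, K* = 81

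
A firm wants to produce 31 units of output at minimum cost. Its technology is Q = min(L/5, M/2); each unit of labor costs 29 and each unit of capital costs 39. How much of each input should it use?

With a fixed-proportions technology, the cost-minimizing bundle uses no slack in either input: L/5 = M/2 = Q.
So L = 5·31 = 155 and M = 2·31 = 62.

L* = 155, M* = 62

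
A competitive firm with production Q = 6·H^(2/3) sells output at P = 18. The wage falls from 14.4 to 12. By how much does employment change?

From P·MP_H = w with MP_H = 4·H^(-1/3), the labor demand is H(w) = (72/w)^(3).
At w = 14.4: H = 125. At w = 12: H = 216.
ΔH = 216 − 125 = 91.

ΔH = 91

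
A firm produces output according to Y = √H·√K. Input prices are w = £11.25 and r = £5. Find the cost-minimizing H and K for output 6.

H* = 4, K* = 9

Cost minimization requires the marginal rate of technical substitution to equal the input-price ratio: MP_H/MP_K = w/r.
Here MP_H/MP_K = (1/2)·(K/H)/(1/2) = (K/H). Setting this equal to 11.25/5 = 2.25 gives K = 2.25H.
Substituting into Y = 6: H^(1/2)·(2.25H)^(1/2) = 6.
Solving, H = 4 and K = 9.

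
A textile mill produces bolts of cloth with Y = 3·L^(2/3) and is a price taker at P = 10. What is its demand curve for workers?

MP_L = (2/3)·3·L^(-1/3) = 2·L^(-1/3).
Setting P·MP_L = w: 20·L^(-1/3) = w.
Solving for L: L^(-1/3) = w/20, so L = (20/w)^(3).

L(w) = 8000/w³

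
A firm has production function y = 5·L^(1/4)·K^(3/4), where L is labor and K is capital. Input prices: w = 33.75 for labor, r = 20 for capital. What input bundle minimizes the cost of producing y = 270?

Cost minimization requires the marginal rate of technical substitution to equal the input-price ratio: MP_L/MP_K = w/r.
Here MP_L/MP_K = (1/4)·(K/L)/(3/4) = (1/3)·(K/L). Setting this equal to 33.75/20 = 1.6875 gives K = 5.0625L.
Substituting into y = 270: 5·L^(1/4)·(5.0625L)^(3/4) = 270.
Solving, L = 16 and K = 81.

L* = 16, K* = 81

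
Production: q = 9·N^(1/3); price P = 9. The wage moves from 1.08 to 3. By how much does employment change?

ΔN = -98

From P·MP_N = w with MP_N = 3·N^(-2/3), the labor demand is N(w) = (27/w)^(3/2).
At w = 1.08: N = 125. At w = 3: N = 27.
ΔN = 27 − 125 = -98.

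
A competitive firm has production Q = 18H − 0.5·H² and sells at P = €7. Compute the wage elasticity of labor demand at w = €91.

ε = -2.6

From P·MP_H = w with MP_H = 18 − H, labor demand is H(w) = 18 − w/7.
dH/dw = −1/(7) = -1/7.
At w = 91, H = 5, so ε = (dH/dw)·(w/H) = (-1/7)·(91/5) = -2.6.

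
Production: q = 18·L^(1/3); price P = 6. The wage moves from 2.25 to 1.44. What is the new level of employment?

From P·MP_L = w with MP_L = 6·L^(-2/3), the labor demand is L(w) = (36/w)^(3/2).
At w = 2.25: L = 64. At w = 1.44: L = 125.

L* = 125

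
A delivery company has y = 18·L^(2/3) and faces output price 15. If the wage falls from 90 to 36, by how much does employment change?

ΔL = 117

From P·MP_L = w with MP_L = 12·L^(-1/3), the labor demand is L(w) = (180/w)^(3).
At w = 90: L = 8. At w = 36: L = 125.
ΔL = 125 − 8 = 117.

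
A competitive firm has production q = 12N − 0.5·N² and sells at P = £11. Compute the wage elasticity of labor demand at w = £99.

From P·MP_N = w with MP_N = 12 − N, labor demand is N(w) = 12 − w/11.
dN/dw = −1/(11) = -1/11.
At w = 99, N = 3, so ε = (dN/dw)·(w/N) = (-1/11)·(99/3) = -3.

ε = -3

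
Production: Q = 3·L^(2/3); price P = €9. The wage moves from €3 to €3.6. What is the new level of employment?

L* = 125

From P·MP_L = w with MP_L = 2·L^(-1/3), the labor demand is L(w) = (18/w)^(3).
At w = 3: L = 216. At w = 3.6: L = 125.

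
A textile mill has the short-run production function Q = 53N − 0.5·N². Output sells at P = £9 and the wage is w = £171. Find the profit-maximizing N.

The marginal product of N is MP_N = 53 − N.
A price-taking firm hires until the value of the marginal product equals the wage: P·MP_N = w, so 9·(53 − N) = 171.
Then 53 − N = 19, giving N = 34.

N* = 34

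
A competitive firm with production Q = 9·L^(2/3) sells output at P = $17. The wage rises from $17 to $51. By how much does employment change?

ΔL = -208

From P·MP_L = w with MP_L = 6·L^(-1/3), the labor demand is L(w) = (102/w)^(3).
At w = 17: L = 216. At w = 51: L = 8.
ΔL = 8 − 216 = -208.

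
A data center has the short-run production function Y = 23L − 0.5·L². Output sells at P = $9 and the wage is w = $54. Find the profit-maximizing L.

The marginal product of L is MP_L = 23 − L.
A price-taking firm hires until the value of the marginal product equals the wage: P·MP_L = w, so 9·(23 − L) = 54.
Then 23 − L = 6, giving L = 17.

L* = 17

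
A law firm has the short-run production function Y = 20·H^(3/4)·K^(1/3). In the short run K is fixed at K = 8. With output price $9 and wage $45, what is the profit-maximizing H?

With K = 8, MP_H = (3/4)·20·H^(-1/4)·8^(1/3) = 30·H^(-1/4).
Profit maximization for a price taker requires P·MP_H = w: 9·30·H^(-1/4) = 45.
So H^(-1/4) = 1/6, which gives H = 1296.

H* = 1296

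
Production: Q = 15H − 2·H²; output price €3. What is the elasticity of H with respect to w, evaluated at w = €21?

From P·MP_H = w with MP_H = 15 − 4H, labor demand is H(w) = (15 − w/3)/4.
dH/dw = −1/(12) = -1/12.
At w = 21, H = 2, so ε = (dH/dw)·(w/H) = (-1/12)·(21/2) = -0.875.

ε = -0.875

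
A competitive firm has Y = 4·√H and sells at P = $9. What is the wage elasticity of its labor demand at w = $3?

MP_H = (1/2)·4·H^(-1/2), so P·MP_H = w gives 18·H^(-1/2) = w.
Solving, H(w) = (18/w)^(2). This is a constant-elasticity form: H ∝ w^(−2), so ε = −2.

ε = -2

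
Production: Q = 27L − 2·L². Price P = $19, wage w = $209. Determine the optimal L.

L* = 4

The marginal product of L is MP_L = 27 − 4L.
A price-taking firm hires until the value of the marginal product equals the wage: P·MP_L = w, so 19·(27 − 4L) = 209.
Then 27 − 4L = 11, giving L = 4.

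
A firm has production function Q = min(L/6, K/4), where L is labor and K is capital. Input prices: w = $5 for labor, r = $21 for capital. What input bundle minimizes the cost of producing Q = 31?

With a fixed-proportions technology, the cost-minimizing bundle uses no slack in either input: L/6 = K/4 = Q.
So L = 6·31 = 186 and K = 4·31 = 124.

L* = 186, K* = 124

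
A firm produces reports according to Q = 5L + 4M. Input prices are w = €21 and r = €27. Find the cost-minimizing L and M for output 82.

L* = 16.4, M* = 0

The inputs are perfect substitutes, so the firm uses whichever has the lower cost per unit of output.
Cost per unit of output via L is w/5 = 4.2; via M it is r/4 = 6.75. L is cheaper.
Producing Q = 82 with L alone: L = 16.4, M = 0.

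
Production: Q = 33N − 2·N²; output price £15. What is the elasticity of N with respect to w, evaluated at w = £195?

From P·MP_N = w with MP_N = 33 − 4N, labor demand is N(w) = (33 − w/15)/4.
dN/dw = −1/(60) = -1/60.
At w = 195, N = 5, so ε = (dN/dw)·(w/N) = (-1/60)·(195/5) = -0.65.

ε = -0.65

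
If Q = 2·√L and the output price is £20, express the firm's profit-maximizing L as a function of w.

L(w) = 400/w²

MP_L = (1/2)·2·L^(-1/2) = L^(-1/2).
Setting P·MP_L = w: 20·L^(-1/2) = w.
Solving for L: L^(-1/2) = w/20, so L = (20/w)^(2).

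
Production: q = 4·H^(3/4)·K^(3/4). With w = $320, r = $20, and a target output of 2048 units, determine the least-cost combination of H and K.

Cost minimization requires the marginal rate of technical substitution to equal the input-price ratio: MP_H/MP_K = w/r.
Here MP_H/MP_K = (3/4)·(K/H)/(3/4) = (K/H). Setting this equal to 320/20 = 16 gives K = 16H.
Substituting into q = 2048: 4·H^(3/4)·(16H)^(3/4) = 2048.
Solving, H = 16 and K = 256.

H* = 16, K* = 256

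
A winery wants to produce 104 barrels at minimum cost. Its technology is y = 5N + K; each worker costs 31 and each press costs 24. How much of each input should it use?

N* = 20.8, K* = 0

The inputs are perfect substitutes, so the firm uses whichever has the lower cost per unit of output.
Cost per unit of output via N is 6.2; via K it is 24. N is cheaper.
Producing y = 104 with N alone: N = 20.8, K = 0.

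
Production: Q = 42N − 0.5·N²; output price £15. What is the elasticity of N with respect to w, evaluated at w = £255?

From P·MP_N = w with MP_N = 42 − N, labor demand is N(w) = 42 − w/15.
dN/dw = −1/(15) = -1/15.
At w = 255, N = 25, so ε = (dN/dw)·(w/N) = (-1/15)·(255/25) = -0.68.

ε = -0.68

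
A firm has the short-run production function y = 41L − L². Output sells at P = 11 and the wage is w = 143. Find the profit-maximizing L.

The marginal product of L is MP_L = 41 − 2L.
A price-taking firm hires until the value of the marginal product equals the wage: P·MP_L = w, so 11·(41 − 2L) = 143.
Then 41 − 2L = 13, giving L = 14.

L* = 14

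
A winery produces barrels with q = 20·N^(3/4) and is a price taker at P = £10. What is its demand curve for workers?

N(w) = (150/w)^(4)

MP_N = (3/4)·20·N^(-1/4) = 15·N^(-1/4).
Setting P·MP_N = w: 150·N^(-1/4) = w.
Solving for N: N^(-1/4) = w/150, so N = (150/w)^(4).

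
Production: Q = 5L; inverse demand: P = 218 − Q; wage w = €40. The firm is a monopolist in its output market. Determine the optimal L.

Marginal revenue from the inverse demand is MR = 218 − 2Q.
The marginal product is MP_L = 5.
A monopolist hires until marginal revenue product equals the wage: MR·MP_L = w.
(218 − 10L)·5 = 40, so L = 21.

L* = 21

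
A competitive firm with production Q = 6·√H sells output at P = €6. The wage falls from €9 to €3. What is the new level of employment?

H* = 36

From P·MP_H = w with MP_H = 3·H^(-1/2), the labor demand is H(w) = (18/w)^(2).
At w = 9: H = 4. At w = 3: H = 36.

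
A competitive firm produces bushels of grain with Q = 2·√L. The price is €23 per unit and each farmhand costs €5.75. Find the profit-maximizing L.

L* = 16

MP_L = (1/2)·2·L^(-1/2) = L^(-1/2).
Profit maximization for a price taker requires P·MP_L = w: 23·L^(-1/2) = 5.75.
So L^(-1/2) = 0.25, which gives L = 16.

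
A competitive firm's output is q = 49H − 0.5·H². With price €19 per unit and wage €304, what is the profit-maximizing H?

H* = 33

The marginal product of H is MP_H = 49 − H.
A price-taking firm hires until the value of the marginal product equals the wage: P·MP_H = w, so 19·(49 − H) = 304.
Then 49 − H = 16, giving H = 33.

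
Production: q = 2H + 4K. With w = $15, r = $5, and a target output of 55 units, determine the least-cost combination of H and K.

H* = 0, K* = 13.75

The inputs are perfect substitutes, so the firm uses whichever has the lower cost per unit of output.
Cost per unit of output via H is w/2 = 7.5; via K it is r/4 = 1.25. K is cheaper.
Producing q = 55 with K alone: H = 0, K = 13.75.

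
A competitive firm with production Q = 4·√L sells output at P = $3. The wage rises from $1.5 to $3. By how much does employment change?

ΔL = -12

From P·MP_L = w with MP_L = 2·L^(-1/2), the labor demand is L(w) = (6/w)^(2).
At w = 1.5: L = 16. At w = 3: L = 4.
ΔL = 4 − 16 = -12.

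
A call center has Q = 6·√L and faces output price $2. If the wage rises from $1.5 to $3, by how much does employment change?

From P·MP_L = w with MP_L = 3·L^(-1/2), the labor demand is L(w) = (6/w)^(2).
At w = 1.5: L = 16. At w = 3: L = 4.
ΔL = 4 − 16 = -12.

ΔL = -12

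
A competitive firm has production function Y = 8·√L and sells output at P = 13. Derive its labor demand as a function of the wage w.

MP_L = (1/2)·8·L^(-1/2) = 4·L^(-1/2).
Setting P·MP_L = w: 52·L^(-1/2) = w.
Solving for L: L^(-1/2) = w/52, so L = (52/w)^(2).

L(w) = 2704/w²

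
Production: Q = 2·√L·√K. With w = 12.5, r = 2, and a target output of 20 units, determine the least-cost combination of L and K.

Cost minimization requires the marginal rate of technical substitution to equal the input-price ratio: MP_L/MP_K = w/r.
Here MP_L/MP_K = (1/2)·(K/L)/(1/2) = (K/L). Setting this equal to 12.5/2 = 6.25 gives K = 6.25L.
Substituting into Q = 20: 2·L^(1/2)·(6.25L)^(1/2) = 20.
Solving, L = 4 and K = 25.

L* = 4, K* = 25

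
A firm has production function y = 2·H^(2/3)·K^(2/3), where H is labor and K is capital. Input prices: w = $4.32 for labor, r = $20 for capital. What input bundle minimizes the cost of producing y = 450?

Cost minimization requires the marginal rate of technical substitution to equal the input-price ratio: MP_H/MP_K = w/r.
Here MP_H/MP_K = (2/3)·(K/H)/(2/3) = (K/H). Setting this equal to 4.32/20 = 0.216 gives K = 0.216H.
Substituting into y = 450: 2·H^(2/3)·(0.216H)^(2/3) = 450.
Solving, H = 125 and K = 27.

H* = 125, K* = 27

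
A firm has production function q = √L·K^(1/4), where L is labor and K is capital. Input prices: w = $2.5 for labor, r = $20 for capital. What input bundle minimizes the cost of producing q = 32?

Cost minimization requires the marginal rate of technical substitution to equal the input-price ratio: MP_L/MP_K = w/r.
Here MP_L/MP_K = (1/2)·(K/L)/(1/4) = 2·(K/L). Setting this equal to 2.5/20 = 0.125 gives K = 0.0625L.
Substituting into q = 32: L^(1/2)·(0.0625L)^(1/4) = 32.
Solving, L = 256 and K = 16.

L* = 256, K* = 16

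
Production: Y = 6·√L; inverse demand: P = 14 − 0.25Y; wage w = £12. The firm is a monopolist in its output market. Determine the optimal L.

L* = 4

Marginal revenue from the inverse demand is MR = 14 − 0.5Y.
The marginal product is MP_L = 3·L^(-1/2).
A monopolist hires until marginal revenue product equals the wage: MR·MP_L = w.
At L, Y = 6·√L. Substituting and solving: (14 − 3·√L)·3·L^(-1/2) = 12 gives L = 4.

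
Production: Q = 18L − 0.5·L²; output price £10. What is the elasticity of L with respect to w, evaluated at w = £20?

From P·MP_L = w with MP_L = 18 − L, labor demand is L(w) = 18 − w/10.
dL/dw = −1/(10) = -0.1.
At w = 20, L = 16, so ε = (dL/dw)·(w/L) = (-0.1)·(20/16) = -0.125.

ε = -0.125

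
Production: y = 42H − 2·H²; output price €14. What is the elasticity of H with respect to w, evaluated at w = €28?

ε = -0.05

From P·MP_H = w with MP_H = 42 − 4H, labor demand is H(w) = (42 − w/14)/4.
dH/dw = −1/(56) = -1/56.
At w = 28, H = 10, so ε = (dH/dw)·(w/H) = (-1/56)·(28/10) = -0.05.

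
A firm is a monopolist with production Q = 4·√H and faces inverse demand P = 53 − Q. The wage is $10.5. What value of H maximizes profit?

Marginal revenue from the inverse demand is MR = 53 − 2Q.
The marginal product is MP_H = 2·H^(-1/2).
A monopolist hires until marginal revenue product equals the wage: MR·MP_H = w.
At H, Q = 4·√H. Substituting and solving: (53 − 8·√H)·2·H^(-1/2) = 10.5 gives H = 16.

H* = 16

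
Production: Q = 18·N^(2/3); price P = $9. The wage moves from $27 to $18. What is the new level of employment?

N* = 216

From P·MP_N = w with MP_N = 12·N^(-1/3), the labor demand is N(w) = (108/w)^(3).
At w = 27: N = 64. At w = 18: N = 216.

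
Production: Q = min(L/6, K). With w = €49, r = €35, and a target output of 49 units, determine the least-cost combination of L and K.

L* = 294, K* = 49

With a fixed-proportions technology, the cost-minimizing bundle uses no slack in either input: L/6 = K = Q.
So L = 6·49 = 294 and K = 49.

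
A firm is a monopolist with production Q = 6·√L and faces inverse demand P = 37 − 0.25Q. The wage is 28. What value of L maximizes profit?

Marginal revenue from the inverse demand is MR = 37 − 0.5Q.
The marginal product is MP_L = 3·L^(-1/2).
A monopolist hires until marginal revenue product equals the wage: MR·MP_L = w.
At L, Q = 6·√L. Substituting and solving: (37 − 3·√L)·3·L^(-1/2) = 28 gives L = 9.

L* = 9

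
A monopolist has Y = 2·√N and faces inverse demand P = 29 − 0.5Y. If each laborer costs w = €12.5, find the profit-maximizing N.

N* = 4

Marginal revenue from the inverse demand is MR = 29 − Y.
The marginal product is MP_N = N^(-1/2).
A monopolist hires until marginal revenue product equals the wage: MR·MP_N = w.
At N, Y = 2·√N. Substituting and solving: (29 − 2·√N)·N^(-1/2) = 12.5 gives N = 4.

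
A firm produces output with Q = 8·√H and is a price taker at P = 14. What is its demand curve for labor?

H(w) = 3136/w²

MP_H = (1/2)·8·H^(-1/2) = 4·H^(-1/2).
Setting P·MP_H = w: 56·H^(-1/2) = w.
Solving for H: H^(-1/2) = w/56, so H = (56/w)^(2).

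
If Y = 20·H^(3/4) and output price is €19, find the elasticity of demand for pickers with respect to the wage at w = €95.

ε = -4

MP_H = (3/4)·20·H^(-1/4), so P·MP_H = w gives 285·H^(-1/4) = w.
Solving, H(w) = (285/w)^(4). This is a constant-elasticity form: H ∝ w^(−4), so ε = −4.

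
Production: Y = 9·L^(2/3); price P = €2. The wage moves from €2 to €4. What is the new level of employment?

From P·MP_L = w with MP_L = 6·L^(-1/3), the labor demand is L(w) = (12/w)^(3).
At w = 2: L = 216. At w = 4: L = 27.

L* = 27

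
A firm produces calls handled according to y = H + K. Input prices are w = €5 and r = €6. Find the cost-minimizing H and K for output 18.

The inputs are perfect substitutes, so the firm uses whichever has the lower cost per unit of output.
Cost per unit of output via H is 5; via K it is 6. H is cheaper.
Producing y = 18 with H alone: H = 18, K = 0.

H* = 18, K* = 0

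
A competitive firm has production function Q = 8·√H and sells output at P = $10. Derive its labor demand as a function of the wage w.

MP_H = (1/2)·8·H^(-1/2) = 4·H^(-1/2).
Setting P·MP_H = w: 40·H^(-1/2) = w.
Solving for H: H^(-1/2) = w/40, so H = (40/w)^(2).

H(w) = 1600/w²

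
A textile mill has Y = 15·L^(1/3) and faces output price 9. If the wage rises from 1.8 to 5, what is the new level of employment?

L* = 27

From P·MP_L = w with MP_L = 5·L^(-2/3), the labor demand is L(w) = (45/w)^(3/2).
At w = 1.8: L = 125. At w = 5: L = 27.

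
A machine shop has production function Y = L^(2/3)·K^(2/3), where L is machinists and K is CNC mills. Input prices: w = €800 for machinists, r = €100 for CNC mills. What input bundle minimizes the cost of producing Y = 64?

L* = 8, K* = 64

Cost minimization requires the marginal rate of technical substitution to equal the input-price ratio: MP_L/MP_K = w/r.
Here MP_L/MP_K = (2/3)·(K/L)/(2/3) = (K/L). Setting this equal to 800/100 = 8 gives K = 8L.
Substituting into Y = 64: L^(2/3)·(8L)^(2/3) = 64.
Solving, L = 8 and K = 64.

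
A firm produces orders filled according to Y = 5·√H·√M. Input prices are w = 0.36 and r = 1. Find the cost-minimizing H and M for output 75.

H* = 25, M* = 9

Cost minimization requires the marginal rate of technical substitution to equal the input-price ratio: MP_H/MP_M = w/r.
Here MP_H/MP_M = (1/2)·(M/H)/(1/2) = (M/H). Setting this equal to 0.36/1 = 0.36 gives M = 0.36H.
Substituting into Y = 75: 5·H^(1/2)·(0.36H)^(1/2) = 75.
Solving, H = 25 and M = 9.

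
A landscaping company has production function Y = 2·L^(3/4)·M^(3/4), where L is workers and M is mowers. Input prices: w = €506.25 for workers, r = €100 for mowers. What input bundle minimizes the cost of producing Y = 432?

Cost minimization requires the marginal rate of technical substitution to equal the input-price ratio: MP_L/MP_M = w/r.
Here MP_L/MP_M = (3/4)·(M/L)/(3/4) = (M/L). Setting this equal to 506.25/100 = 5.0625 gives M = 5.0625L.
Substituting into Y = 432: 2·L^(3/4)·(5.0625L)^(3/4) = 432.
Solving, L = 16 and M = 81.

L* = 16, M* = 81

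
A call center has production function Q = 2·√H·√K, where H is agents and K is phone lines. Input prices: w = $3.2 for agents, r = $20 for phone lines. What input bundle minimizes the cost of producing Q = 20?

Cost minimization requires the marginal rate of technical substitution to equal the input-price ratio: MP_H/MP_K = w/r.
Here MP_H/MP_K = (1/2)·(K/H)/(1/2) = (K/H). Setting this equal to 3.2/20 = 0.16 gives K = 0.16H.
Substituting into Q = 20: 2·H^(1/2)·(0.16H)^(1/2) = 20.
Solving, H = 25 and K = 4.

H* = 25, K* = 4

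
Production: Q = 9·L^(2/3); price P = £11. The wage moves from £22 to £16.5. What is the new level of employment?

L* = 64

From P·MP_L = w with MP_L = 6·L^(-1/3), the labor demand is L(w) = (66/w)^(3).
At w = 22: L = 27. At w = 16.5: L = 64.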